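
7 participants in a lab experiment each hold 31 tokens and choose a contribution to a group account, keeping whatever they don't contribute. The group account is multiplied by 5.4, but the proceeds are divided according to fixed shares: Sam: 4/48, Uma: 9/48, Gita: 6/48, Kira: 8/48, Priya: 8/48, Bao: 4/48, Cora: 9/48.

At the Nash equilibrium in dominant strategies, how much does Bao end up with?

58.90 tokens

A player with share s gets back 5.4·s per unit contributed, so full contribution is dominant for anyone with s > 1/5.4 = 0.1852 and zero contribution is dominant for anyone below.
Uma and Cora clear that bar, contributing 31 each; the remaining 5 contribute 0. Total contributed: 62.
Bao keeps 31 and receives 5.4 × 62 × 4/48 = 27.90 from the group account, for a payoff of 58.90.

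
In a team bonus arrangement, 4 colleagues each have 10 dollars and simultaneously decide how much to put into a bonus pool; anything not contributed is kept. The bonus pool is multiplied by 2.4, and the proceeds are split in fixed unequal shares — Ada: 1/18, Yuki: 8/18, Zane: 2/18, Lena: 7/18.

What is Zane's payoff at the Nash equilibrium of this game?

12.67 dollars

For player j, contributing a unit is worthwhile iff 2.4 × (j's share) ≥ 1, i.e. iff j's share is at least 0.4167.
The only share above 0.4167 is Yuki's 8/18, contributing 10; the remaining 3 contribute 0. Total contributed: 10.
Zane keeps 10 and receives 2.4 × 10 × 2/18 = 2.67 from the bonus pool, for a payoff of 12.67.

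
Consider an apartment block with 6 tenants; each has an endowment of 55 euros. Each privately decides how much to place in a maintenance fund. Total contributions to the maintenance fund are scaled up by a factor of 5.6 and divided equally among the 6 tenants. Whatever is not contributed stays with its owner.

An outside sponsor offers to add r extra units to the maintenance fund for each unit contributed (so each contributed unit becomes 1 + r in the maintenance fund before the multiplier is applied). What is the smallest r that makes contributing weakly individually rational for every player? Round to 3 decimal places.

0.071

With matching at rate r, one contributed unit becomes (1 + r) in the maintenance fund and returns 5.6 × (1 + r) / 6 to the contributor.
Setting this equal to 1: 1 + r = 6/5.6 = 1.0714.
So the minimum matching rate is r = 1.0714 − 1 = 0.071.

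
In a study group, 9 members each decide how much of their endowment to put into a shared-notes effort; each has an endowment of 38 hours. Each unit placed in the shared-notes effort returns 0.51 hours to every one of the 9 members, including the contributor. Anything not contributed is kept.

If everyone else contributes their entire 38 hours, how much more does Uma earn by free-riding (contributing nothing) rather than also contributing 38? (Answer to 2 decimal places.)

Switching from a contribution of 38 to 0 lets Uma keep an extra 38 hours, but lowers the shared-notes effort by 38, which costs Uma their own share of that drop: 0.51 × 38 = 19.38.
Net gain = 38 − 19.38 = 18.62. The private return per contributed unit (0.51) is below 1, so free-riding is indeed the best response regardless of what the others do.

18.62 hours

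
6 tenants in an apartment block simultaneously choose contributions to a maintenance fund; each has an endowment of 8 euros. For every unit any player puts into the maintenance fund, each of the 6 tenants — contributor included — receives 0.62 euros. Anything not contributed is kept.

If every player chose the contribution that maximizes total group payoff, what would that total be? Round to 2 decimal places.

178.56 euros

Each contributed unit returns 3.720 to the group as a whole (0.62 to each of 6 players), which exceeds 1, so the social optimum is full contribution: group total = 3.720 × 48 = 178.56.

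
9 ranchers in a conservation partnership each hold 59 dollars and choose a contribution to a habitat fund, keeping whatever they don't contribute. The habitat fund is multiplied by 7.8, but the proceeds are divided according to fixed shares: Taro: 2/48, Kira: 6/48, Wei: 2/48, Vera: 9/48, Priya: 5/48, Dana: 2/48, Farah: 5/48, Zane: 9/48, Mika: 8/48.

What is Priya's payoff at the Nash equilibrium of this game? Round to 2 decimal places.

202.81 dollars

For player j, contributing a unit is worthwhile iff 7.8 × (j's share) ≥ 1, i.e. iff j's share is at least 0.1282.
The shares above 0.1282 belong to Vera, Zane and Mika, contributing 59 each; the remaining 6 contribute 0. Total contributed: 177.
Priya keeps 59 and receives 7.8 × 177 × 5/48 = 143.81 from the habitat fund, for a payoff of 202.81.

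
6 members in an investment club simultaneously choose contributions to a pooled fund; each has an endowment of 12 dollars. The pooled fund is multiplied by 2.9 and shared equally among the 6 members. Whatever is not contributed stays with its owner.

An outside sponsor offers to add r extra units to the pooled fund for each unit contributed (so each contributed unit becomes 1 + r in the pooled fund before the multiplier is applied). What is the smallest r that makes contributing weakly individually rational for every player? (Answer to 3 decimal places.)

1.069

With matching at rate r, one contributed unit becomes (1 + r) in the pooled fund and returns 2.9 × (1 + r) / 6 to the contributor.
Setting this equal to 1: 1 + r = 6/2.9 = 2.0690.
So the minimum matching rate is r = 2.0690 − 1 = 1.069.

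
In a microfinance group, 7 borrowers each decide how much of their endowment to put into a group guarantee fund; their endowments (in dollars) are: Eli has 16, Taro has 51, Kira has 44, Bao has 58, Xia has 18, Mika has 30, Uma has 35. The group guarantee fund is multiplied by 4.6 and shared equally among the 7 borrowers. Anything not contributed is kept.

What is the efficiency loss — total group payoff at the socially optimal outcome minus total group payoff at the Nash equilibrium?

The private return per contributed unit is 4.6/7 = 0.6571 < 1 for every player regardless of endowment, so the Nash equilibrium is zero contribution and the group total is Σ E_j = 16 + 51 + 44 + 58 + 18 + 30 + 35 = 252.
Each contributed unit returns 4.600 to the group, so the social optimum is full contribution by everyone: group total = 4.600 × 252 = 1159.20.
Efficiency loss = (4.600 − 1) × 252 = 907.20.

907.20 dollars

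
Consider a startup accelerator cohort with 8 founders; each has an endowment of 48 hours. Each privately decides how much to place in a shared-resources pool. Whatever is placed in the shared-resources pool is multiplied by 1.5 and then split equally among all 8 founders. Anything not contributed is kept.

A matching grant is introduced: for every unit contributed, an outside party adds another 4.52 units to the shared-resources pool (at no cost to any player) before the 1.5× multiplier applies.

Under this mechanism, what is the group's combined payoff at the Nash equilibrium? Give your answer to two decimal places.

Under the mechanism each unit contributed yields 1.5 × 5.52 / 8 = 1.0350 back to its contributor per unit of net cost, which exceeds 1, making full contribution the dominant choice for everyone.
At the Nash equilibrium everyone contributes 48. Group total payoff = 1.5 × 5.52 × 384 = 3179.52.

3179.52 hours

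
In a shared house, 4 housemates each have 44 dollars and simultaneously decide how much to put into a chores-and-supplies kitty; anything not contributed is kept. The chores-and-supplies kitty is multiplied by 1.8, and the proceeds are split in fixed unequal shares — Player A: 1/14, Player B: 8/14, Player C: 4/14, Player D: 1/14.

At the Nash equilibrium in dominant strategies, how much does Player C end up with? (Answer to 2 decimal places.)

Each unit j contributes comes back to j as 1.8 × (j's share), so j prefers to contribute only if that share exceeds 1/1.8 = 0.5556; otherwise keeping the unit dominates.
The only share above 0.5556 is Player B's 8/14, contributing 44; the remaining 3 contribute 0. Total contributed: 44.
Player C keeps 44 and receives 1.8 × 44 × 4/14 = 22.63 from the chores-and-supplies kitty, for a payoff of 66.63.

66.63 dollars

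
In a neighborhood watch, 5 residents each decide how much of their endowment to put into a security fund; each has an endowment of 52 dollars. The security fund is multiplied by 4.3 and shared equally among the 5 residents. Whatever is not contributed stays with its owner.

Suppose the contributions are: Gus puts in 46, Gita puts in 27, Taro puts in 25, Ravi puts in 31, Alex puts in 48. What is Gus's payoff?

Total contributed: 46 + 27 + 25 + 31 + 48 = 177.
Each receives 4.3 × 177 / 5 = 152.22 from the security fund.
Gus keeps 52 − 46 = 6, so Gus's payoff is 6 + 152.22 = 158.22.

158.22 dollars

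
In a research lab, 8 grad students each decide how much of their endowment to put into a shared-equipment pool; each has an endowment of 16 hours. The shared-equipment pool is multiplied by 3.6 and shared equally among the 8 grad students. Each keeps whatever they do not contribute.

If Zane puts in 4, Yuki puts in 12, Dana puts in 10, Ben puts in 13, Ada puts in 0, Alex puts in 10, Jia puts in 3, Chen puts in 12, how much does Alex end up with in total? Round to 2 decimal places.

34.80 hours

Total contributed: 4 + 12 + 10 + 13 + 0 + 10 + 3 + 12 = 64.
Each receives 3.6 × 64 / 8 = 28.80 from the shared-equipment pool.
Alex keeps 16 − 10 = 6, so Alex's payoff is 6 + 28.80 = 34.80.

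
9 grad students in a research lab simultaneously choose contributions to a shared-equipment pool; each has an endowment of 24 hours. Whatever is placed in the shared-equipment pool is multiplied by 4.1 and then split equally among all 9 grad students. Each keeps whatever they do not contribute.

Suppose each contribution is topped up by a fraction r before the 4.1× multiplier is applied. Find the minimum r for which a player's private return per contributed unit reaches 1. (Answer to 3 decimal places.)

With matching at rate r, one contributed unit becomes (1 + r) in the shared-equipment pool and returns 4.1 × (1 + r) / 9 to the contributor.
Setting this equal to 1: 1 + r = 9/4.1 = 2.1951.
So the minimum matching rate is r = 2.1951 − 1 = 1.195.

1.195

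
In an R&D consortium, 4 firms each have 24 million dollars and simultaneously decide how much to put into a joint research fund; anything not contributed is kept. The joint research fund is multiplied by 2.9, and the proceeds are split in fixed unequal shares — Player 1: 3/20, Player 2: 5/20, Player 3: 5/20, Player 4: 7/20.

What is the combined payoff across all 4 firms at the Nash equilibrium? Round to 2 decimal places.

Player j's private return per contributed unit is 2.9 × (j's share). Contributing is weakly dominant for j when that share is at least 1/2.9 = 0.3448, and contributing 0 is dominant otherwise.
Only Player 4 (7/20) clears that bar, contributing 24; the remaining 3 contribute 0. Total contributed: 24.
The joint research fund pays out 2.9 × 24 = 69.60 in total (split across the unequal shares, but the aggregate is all that matters for the group sum).
The 3 free-riders keep 24 each, adding 72. Group total = 72 + 69.60 = 141.60.

141.60 million dollars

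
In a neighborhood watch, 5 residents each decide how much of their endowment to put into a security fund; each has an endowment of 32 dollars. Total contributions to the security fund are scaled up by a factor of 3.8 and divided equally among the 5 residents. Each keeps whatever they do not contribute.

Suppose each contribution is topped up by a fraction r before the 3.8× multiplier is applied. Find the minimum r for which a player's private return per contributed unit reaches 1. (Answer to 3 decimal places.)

With matching at rate r, one contributed unit becomes (1 + r) in the security fund and returns 3.8 × (1 + r) / 5 to the contributor.
Setting this equal to 1: 1 + r = 5/3.8 = 1.3158.
So the minimum matching rate is r = 1.3158 − 1 = 0.316.

0.316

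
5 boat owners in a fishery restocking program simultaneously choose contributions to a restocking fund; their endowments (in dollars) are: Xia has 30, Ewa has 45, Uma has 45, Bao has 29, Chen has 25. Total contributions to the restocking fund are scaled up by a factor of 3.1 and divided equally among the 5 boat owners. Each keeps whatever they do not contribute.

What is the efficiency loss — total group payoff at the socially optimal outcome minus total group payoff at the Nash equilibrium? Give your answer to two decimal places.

365.40 dollars

The private return per contributed unit is 3.1/5 = 0.6200 < 1 for every player regardless of endowment, so the Nash equilibrium is zero contribution and the group total is Σ E_j = 30 + 45 + 45 + 29 + 25 = 174.
Each contributed unit returns 3.100 to the group, so the social optimum is full contribution by everyone: group total = 3.100 × 174 = 539.40.
Efficiency loss = (3.100 − 1) × 174 = 365.40.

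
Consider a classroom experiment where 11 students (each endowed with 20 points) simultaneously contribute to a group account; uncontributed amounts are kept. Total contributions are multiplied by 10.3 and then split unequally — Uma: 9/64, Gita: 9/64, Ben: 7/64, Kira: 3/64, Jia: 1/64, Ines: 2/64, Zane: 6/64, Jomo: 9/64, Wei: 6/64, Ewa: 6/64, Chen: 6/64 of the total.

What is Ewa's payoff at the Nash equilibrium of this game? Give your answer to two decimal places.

Each unit j contributes comes back to j as 10.3 × (j's share), so j prefers to contribute only if that share exceeds 1/10.3 = 0.0971; otherwise keeping the unit dominates.
Uma, Gita, Ben and Jomo clear that bar, contributing 20 each; the remaining 7 contribute 0. Total contributed: 80.
Ewa keeps 20 and receives 10.3 × 80 × 6/64 = 77.25 from the group account, for a payoff of 97.25.

97.25 points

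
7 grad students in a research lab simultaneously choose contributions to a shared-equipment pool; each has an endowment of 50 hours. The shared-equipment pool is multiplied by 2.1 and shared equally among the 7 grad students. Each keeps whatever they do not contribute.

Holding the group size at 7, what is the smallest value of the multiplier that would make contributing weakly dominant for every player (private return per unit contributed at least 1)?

7

A contributed unit returns (multiplier)/7 to its contributor.
This reaches 1 exactly when the multiplier is 7.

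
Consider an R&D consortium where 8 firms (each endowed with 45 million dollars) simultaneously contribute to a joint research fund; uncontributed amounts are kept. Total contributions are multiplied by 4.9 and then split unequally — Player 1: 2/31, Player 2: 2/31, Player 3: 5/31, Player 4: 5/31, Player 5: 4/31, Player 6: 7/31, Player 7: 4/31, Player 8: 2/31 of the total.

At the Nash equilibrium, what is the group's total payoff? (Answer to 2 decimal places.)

For player j, contributing a unit is worthwhile iff 4.9 × (j's share) ≥ 1, i.e. iff j's share is at least 0.2041.
Player 6 alone (share 7/31) is above the threshold, contributing 45; the remaining 7 contribute 0. Total contributed: 45.
The joint research fund pays out 4.9 × 45 = 220.50 in total (split across the unequal shares, but the aggregate is all that matters for the group sum).
The 7 free-riders keep 45 each, adding 315. Group total = 315 + 220.50 = 535.50.

535.50 million dollars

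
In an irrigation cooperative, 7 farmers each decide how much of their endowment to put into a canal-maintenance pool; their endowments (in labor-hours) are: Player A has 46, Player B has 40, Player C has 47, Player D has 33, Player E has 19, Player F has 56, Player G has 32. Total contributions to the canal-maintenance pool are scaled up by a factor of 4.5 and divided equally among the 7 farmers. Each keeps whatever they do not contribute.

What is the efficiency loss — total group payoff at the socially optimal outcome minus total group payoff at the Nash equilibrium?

955.50 labor-hours

The private return per contributed unit is 4.5/7 = 0.6429 < 1 for every player regardless of endowment, so the Nash equilibrium is zero contribution and the group total is Σ E_j = 46 + 40 + 47 + 33 + 19 + 56 + 32 = 273.
Each contributed unit returns 4.500 to the group, so the social optimum is full contribution by everyone: group total = 4.500 × 273 = 1228.50.
Efficiency loss = (4.500 − 1) × 273 = 955.50.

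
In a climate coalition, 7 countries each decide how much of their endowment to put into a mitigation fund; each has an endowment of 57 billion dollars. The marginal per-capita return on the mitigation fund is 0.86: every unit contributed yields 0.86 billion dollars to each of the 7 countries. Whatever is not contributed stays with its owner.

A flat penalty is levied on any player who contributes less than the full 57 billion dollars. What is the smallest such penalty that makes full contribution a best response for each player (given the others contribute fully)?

Given the others contribute fully, the best deviation is to contribute 0 (any partial contribution still incurs the fine and gives up units whose private return 0.86 is below 1).
Deviating from 57 to 0 saves 57 billion dollars but forfeits the deviator's share of the drop in the mitigation fund: 0.86 × 57 = 49.02.
So the deviation gain is 57 − 49.02 = 7.98, and the fine must be at least 7.98 billion dollars to wipe it out.

7.98 billion dollars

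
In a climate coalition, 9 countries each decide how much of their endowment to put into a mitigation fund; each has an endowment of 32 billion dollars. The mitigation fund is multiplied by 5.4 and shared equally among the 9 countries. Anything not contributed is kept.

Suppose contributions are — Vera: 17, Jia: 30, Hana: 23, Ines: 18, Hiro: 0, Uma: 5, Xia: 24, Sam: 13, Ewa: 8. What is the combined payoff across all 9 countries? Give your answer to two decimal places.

Total contributed: 17 + 30 + 23 + 18 + 0 + 5 + 24 + 13 + 8 = 138; total kept: 9 × 32 − 138 = 150.
The mitigation fund pays out 5.4 × 138 = 745.20 in aggregate.
Group total = 150 + 745.20 = 895.20.

895.20 billion dollars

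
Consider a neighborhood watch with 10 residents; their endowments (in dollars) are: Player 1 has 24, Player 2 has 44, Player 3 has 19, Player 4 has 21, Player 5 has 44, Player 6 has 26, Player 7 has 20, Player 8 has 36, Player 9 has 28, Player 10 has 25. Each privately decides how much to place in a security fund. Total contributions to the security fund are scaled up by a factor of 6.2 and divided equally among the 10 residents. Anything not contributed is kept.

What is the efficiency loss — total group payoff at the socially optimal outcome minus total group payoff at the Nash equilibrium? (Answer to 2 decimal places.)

The private return per contributed unit is 6.2/10 = 0.6200 < 1 for every player regardless of endowment, so the Nash equilibrium is zero contribution and the group total is Σ E_j = 24 + 44 + 19 + 21 + 44 + 26 + 20 + 36 + 28 + 25 = 287.
Each contributed unit returns 6.200 to the group, so the social optimum is full contribution by everyone: group total = 6.200 × 287 = 1779.40.
Efficiency loss = (6.200 − 1) × 287 = 1492.40.

1492.40 dollars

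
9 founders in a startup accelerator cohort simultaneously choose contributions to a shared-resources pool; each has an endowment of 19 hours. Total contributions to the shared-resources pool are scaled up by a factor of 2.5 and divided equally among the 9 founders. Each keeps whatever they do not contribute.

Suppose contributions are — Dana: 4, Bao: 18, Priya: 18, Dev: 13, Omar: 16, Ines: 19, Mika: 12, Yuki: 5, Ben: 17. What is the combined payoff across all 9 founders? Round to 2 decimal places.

Total contributed: 4 + 18 + 18 + 13 + 16 + 19 + 12 + 5 + 17 = 122; total kept: 9 × 19 − 122 = 49.
The shared-resources pool pays out 2.5 × 122 = 305.00 in aggregate.
Group total = 49 + 305.00 = 354.00.

354.00 hours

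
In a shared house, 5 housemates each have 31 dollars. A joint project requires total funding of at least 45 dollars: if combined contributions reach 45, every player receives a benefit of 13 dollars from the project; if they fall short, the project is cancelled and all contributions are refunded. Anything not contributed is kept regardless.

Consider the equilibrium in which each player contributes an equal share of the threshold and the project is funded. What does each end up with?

35 dollars

Equal share of the threshold: 45/5 = 9.
At this profile no one gains by cutting their contribution: any cut drops the total below 45, the project is cancelled, contributions are refunded, and the deviator ends with 31, which is less than 31 − 9 + 13 = 35. Contributing more than 9 just wastes the excess. So contributing exactly 9 is a best response.
Each player's payoff: 31 − 9 + 13 = 35.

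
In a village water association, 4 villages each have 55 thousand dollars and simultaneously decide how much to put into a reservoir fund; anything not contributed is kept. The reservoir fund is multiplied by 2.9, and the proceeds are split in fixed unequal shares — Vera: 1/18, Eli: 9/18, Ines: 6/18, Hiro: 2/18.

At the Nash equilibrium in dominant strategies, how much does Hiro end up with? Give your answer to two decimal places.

A player with share s gets back 2.9·s per unit contributed, so full contribution is dominant for anyone with s > 1/2.9 = 0.3448 and zero contribution is dominant for anyone below.
The only share above 0.3448 is Eli's 9/18, contributing 55; the remaining 3 contribute 0. Total contributed: 55.
Hiro keeps 55 and receives 2.9 × 55 × 2/18 = 17.72 from the reservoir fund, for a payoff of 72.72.

72.72 thousand dollars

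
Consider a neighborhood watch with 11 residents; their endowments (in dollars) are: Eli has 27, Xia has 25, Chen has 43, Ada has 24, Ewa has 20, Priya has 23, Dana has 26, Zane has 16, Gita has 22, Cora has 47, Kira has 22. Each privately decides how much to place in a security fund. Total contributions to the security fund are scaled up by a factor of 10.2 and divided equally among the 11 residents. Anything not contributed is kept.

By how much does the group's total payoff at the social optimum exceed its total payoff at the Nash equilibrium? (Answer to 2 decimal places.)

The private return per contributed unit is 10.2/11 = 0.9273 < 1 for every player regardless of endowment, so the Nash equilibrium is zero contribution and the group total is Σ E_j = 27 + 25 + 43 + 24 + 20 + 23 + 26 + 16 + 22 + 47 + 22 = 295.
Each contributed unit returns 10.200 to the group, so the social optimum is full contribution by everyone: group total = 10.200 × 295 = 3009.00.
Efficiency loss = (10.200 − 1) × 295 = 2714.00.

2714.00 dollars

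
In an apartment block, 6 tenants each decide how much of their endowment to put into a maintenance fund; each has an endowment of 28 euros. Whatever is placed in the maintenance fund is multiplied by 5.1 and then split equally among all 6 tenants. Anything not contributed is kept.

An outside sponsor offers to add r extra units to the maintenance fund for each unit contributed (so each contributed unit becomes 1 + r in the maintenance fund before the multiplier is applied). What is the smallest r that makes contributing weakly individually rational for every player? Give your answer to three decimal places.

With matching at rate r, one contributed unit becomes (1 + r) in the maintenance fund and returns 5.1 × (1 + r) / 6 to the contributor.
Setting this equal to 1: 1 + r = 6/5.1 = 1.1765.
So the minimum matching rate is r = 1.1765 − 1 = 0.176.

0.176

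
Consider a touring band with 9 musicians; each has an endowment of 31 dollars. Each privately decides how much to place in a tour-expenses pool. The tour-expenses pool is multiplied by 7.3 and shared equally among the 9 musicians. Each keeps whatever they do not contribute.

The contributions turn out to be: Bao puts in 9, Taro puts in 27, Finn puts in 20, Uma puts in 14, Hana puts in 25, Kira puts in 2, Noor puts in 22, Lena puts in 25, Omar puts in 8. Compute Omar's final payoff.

146.29 dollars

Total contributed: 9 + 27 + 20 + 14 + 25 + 2 + 22 + 25 + 8 = 152.
Each receives 7.3 × 152 / 9 = 123.29 from the tour-expenses pool.
Omar keeps 31 − 8 = 23, so Omar's payoff is 23 + 123.29 = 146.29.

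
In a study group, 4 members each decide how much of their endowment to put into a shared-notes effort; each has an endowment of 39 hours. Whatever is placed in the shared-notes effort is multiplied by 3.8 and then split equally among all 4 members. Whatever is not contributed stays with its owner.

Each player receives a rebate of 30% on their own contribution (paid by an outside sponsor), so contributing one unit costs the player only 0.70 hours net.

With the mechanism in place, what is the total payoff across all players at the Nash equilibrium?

The effective private return per unit is now (3.8/4) / 0.70 = 1.3571 > 1, so every player's dominant strategy flips to full contribution.
At the Nash equilibrium everyone contributes 39. Group total payoff = 4 × (39 × 0.30 + 3.8 × 39) = 639.60.

639.60 hours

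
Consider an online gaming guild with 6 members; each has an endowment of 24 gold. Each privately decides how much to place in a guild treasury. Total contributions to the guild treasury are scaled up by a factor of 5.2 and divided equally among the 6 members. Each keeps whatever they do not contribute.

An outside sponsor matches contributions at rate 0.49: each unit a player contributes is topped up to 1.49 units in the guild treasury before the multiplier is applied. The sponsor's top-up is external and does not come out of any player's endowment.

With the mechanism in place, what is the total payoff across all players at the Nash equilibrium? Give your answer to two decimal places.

Under the mechanism each unit contributed yields 5.2 × 1.49 / 6 = 1.2913 back to its contributor per unit of net cost, which exceeds 1, making full contribution the dominant choice for everyone.
So the Nash equilibrium is full contribution by all 6; the group earns 5.2 × 1.49 × 144 = 1115.71.

1115.71 gold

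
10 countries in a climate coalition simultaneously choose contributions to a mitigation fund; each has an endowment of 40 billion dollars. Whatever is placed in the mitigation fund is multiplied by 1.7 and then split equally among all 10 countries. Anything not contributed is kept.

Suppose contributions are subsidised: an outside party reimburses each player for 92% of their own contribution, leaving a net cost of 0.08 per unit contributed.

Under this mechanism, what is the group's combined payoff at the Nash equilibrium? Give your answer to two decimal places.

With the mechanism, a contributed unit returns (1.7/10) / 0.08 = 2.1250 per unit of net cost to the contributor — now above 1 — so contributing fully is weakly dominant for every player.
So the Nash equilibrium is full contribution by all 10; the group earns 10 × (40 × 0.92 + 1.7 × 40) = 1048.00.

1048.00 billion dollars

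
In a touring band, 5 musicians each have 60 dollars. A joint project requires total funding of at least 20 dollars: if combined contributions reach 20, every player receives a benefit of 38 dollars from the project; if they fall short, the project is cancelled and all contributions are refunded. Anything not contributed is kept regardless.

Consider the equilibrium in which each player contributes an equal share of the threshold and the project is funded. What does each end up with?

94 dollars

Equal share of the threshold: 20/5 = 4.
At this profile no one gains by cutting their contribution: any cut drops the total below 20, the project is cancelled, contributions are refunded, and the deviator ends with 60, which is less than 60 − 4 + 38 = 94. Contributing more than 4 just wastes the excess. So contributing exactly 4 is a best response.
Each player's payoff: 60 − 4 + 38 = 94.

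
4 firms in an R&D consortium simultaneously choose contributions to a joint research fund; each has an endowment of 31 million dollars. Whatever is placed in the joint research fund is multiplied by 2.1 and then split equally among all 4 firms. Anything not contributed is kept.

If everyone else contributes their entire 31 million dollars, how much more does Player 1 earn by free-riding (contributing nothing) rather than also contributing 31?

14.73 million dollars

Switching from a contribution of 31 to 0 lets Player 1 keep an extra 31 million dollars, but lowers the joint research fund by 31, which costs Player 1 their own share of that drop: 2.1/4 × 31 = 16.27.
Net gain = 31 − 16.27 = 14.73. The private return per contributed unit (0.5250) is below 1, so free-riding is indeed the best response regardless of what the others do.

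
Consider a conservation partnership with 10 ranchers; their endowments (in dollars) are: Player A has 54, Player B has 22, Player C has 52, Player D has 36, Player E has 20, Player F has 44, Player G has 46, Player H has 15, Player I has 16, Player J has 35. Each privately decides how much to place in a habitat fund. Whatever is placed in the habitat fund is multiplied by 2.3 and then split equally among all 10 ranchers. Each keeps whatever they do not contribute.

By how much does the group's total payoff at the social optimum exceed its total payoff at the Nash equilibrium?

The private return per contributed unit is 2.3/10 = 0.2300 < 1 for every player regardless of endowment, so the Nash equilibrium is zero contribution and the group total is Σ E_j = 54 + 22 + 52 + 36 + 20 + 44 + 46 + 15 + 16 + 35 = 340.
Each contributed unit returns 2.300 to the group, so the social optimum is full contribution by everyone: group total = 2.300 × 340 = 782.00.
Efficiency loss = (2.300 − 1) × 340 = 442.00.

442.00 dollars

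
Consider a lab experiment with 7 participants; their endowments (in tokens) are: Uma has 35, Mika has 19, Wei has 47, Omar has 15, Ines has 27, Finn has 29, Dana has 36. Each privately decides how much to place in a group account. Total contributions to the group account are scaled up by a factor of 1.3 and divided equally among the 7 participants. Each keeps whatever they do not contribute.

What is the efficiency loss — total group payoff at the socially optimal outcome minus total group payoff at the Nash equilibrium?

62.40 tokens

The private return per contributed unit is 1.3/7 = 0.1857 < 1 for every player regardless of endowment, so the Nash equilibrium is zero contribution and the group total is Σ E_j = 35 + 19 + 47 + 15 + 27 + 29 + 36 = 208.
Each contributed unit returns 1.300 to the group, so the social optimum is full contribution by everyone: group total = 1.300 × 208 = 270.40.
Efficiency loss = (1.300 − 1) × 208 = 62.40.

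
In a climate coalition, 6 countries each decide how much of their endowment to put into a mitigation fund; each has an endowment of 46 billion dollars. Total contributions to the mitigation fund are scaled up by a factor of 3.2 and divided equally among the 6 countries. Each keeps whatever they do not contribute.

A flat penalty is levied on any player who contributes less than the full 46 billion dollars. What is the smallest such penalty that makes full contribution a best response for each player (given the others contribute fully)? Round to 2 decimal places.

Given the others contribute fully, the best deviation is to contribute 0 (any partial contribution still incurs the fine and gives up units whose private return 0.5333 is below 1).
Deviating from 46 to 0 saves 46 billion dollars but forfeits the deviator's share of the drop in the mitigation fund: 3.2/6 × 46 = 24.53.
So the deviation gain is 46 − 24.53 = 21.47, and the fine must be at least 21.47 billion dollars to wipe it out.

21.47 billion dollars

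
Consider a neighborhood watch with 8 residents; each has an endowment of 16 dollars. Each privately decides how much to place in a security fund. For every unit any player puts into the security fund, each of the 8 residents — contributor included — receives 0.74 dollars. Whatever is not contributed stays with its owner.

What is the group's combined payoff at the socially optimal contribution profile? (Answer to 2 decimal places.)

Each contributed unit returns 5.920 to the group as a whole (0.74 to each of 8 players), which exceeds 1, so the social optimum is full contribution: group total = 5.920 × 128 = 757.76.

757.76 dollars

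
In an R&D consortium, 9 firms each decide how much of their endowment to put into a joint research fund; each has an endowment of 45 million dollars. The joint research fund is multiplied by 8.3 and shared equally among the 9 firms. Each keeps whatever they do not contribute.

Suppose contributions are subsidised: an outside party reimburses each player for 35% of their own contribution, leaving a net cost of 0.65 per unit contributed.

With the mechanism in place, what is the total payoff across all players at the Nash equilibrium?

Under the mechanism each unit contributed yields (8.3/9) / 0.65 = 1.4188 back to its contributor per unit of net cost, which exceeds 1, making full contribution the dominant choice for everyone.
So the Nash equilibrium is full contribution by all 9; the group earns 9 × (45 × 0.35 + 8.3 × 45) = 3503.25.

3503.25 million dollars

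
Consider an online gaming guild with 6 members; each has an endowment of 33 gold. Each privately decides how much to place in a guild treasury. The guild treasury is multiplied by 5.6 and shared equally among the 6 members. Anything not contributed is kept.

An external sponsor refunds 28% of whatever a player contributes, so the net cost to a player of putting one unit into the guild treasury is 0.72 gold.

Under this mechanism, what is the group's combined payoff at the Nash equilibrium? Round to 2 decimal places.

With the mechanism, a contributed unit returns (5.6/6) / 0.72 = 1.2963 per unit of net cost to the contributor — now above 1 — so contributing fully is weakly dominant for every player.
At the Nash equilibrium everyone contributes 33. Group total payoff = 6 × (33 × 0.28 + 5.6 × 33) = 1164.24.

1164.24 gold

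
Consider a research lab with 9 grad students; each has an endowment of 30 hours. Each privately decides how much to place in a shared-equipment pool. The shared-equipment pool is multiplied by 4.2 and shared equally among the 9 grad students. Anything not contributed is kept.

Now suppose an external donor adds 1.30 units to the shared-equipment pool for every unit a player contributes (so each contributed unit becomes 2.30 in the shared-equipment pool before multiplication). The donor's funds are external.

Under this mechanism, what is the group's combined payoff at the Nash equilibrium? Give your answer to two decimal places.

2608.20 hours

With the mechanism, a contributed unit returns 4.2 × 2.30 / 9 = 1.0733 per unit of net cost to the contributor — now above 1 — so contributing fully is weakly dominant for every player.
At the Nash equilibrium everyone contributes 30. Group total payoff = 4.2 × 2.30 × 270 = 2608.20.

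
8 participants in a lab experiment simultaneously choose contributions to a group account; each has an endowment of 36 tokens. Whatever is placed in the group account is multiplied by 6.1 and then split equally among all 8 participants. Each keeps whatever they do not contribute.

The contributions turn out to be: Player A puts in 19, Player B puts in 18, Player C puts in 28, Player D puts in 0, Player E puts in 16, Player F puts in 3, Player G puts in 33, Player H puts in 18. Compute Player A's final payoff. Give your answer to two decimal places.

Total contributed: 19 + 18 + 28 + 0 + 16 + 3 + 33 + 18 = 135.
Each receives 6.1 × 135 / 8 = 102.94 from the group account.
Player A keeps 36 − 19 = 17, so Player A's payoff is 17 + 102.94 = 119.94.

119.94 tokens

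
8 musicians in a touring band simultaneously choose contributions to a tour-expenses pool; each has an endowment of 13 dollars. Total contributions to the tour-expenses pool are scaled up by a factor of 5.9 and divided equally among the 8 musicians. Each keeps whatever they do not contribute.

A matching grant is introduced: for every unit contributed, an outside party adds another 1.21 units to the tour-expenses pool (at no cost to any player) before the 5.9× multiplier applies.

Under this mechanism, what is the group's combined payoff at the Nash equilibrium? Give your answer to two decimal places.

The effective private return per unit is now 5.9 × 2.21 / 8 = 1.6299 > 1, so every player's dominant strategy flips to full contribution.
At the Nash equilibrium everyone contributes 13. Group total payoff = 5.9 × 2.21 × 104 = 1356.06.

1356.06 dollars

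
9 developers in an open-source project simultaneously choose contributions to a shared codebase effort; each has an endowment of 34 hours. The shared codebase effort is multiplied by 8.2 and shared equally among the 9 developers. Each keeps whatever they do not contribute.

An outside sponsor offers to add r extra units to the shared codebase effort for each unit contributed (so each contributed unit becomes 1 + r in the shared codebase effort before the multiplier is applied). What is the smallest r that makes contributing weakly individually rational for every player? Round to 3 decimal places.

With matching at rate r, one contributed unit becomes (1 + r) in the shared codebase effort and returns 8.2 × (1 + r) / 9 to the contributor.
Setting this equal to 1: 1 + r = 9/8.2 = 1.0976.
So the minimum matching rate is r = 1.0976 − 1 = 0.098.

0.098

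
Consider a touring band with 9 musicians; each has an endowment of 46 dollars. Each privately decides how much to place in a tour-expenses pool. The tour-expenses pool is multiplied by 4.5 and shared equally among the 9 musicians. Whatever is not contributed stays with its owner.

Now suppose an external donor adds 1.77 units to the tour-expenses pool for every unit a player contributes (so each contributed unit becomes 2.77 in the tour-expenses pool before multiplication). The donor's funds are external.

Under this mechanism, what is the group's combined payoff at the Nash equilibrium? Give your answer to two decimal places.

With the mechanism, a contributed unit returns 4.5 × 2.77 / 9 = 1.3850 per unit of net cost to the contributor — now above 1 — so contributing fully is weakly dominant for every player.
So the Nash equilibrium is full contribution by all 9; the group earns 4.5 × 2.77 × 414 = 5160.51.

5160.51 dollars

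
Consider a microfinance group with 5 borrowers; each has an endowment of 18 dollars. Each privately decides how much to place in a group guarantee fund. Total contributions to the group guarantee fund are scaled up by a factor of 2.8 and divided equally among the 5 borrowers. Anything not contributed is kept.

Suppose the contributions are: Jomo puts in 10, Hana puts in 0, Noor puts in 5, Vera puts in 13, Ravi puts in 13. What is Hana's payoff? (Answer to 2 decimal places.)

40.96 dollars

Total contributed: 10 + 0 + 5 + 13 + 13 = 41.
Each receives 2.8 × 41 / 5 = 22.96 from the group guarantee fund.
Hana keeps 18 − 0 = 18, so Hana's payoff is 18 + 22.96 = 40.96.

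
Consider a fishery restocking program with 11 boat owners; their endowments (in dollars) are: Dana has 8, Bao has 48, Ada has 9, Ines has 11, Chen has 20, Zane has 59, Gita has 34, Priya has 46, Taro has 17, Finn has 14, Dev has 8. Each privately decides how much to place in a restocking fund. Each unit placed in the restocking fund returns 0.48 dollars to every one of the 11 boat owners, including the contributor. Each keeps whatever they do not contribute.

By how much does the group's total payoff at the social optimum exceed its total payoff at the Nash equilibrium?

1172.72 dollars

The private return per contributed unit is 0.48 < 1 for everyone, so the Nash equilibrium is zero contribution and the group total is Σ E_j = 8 + 48 + 9 + 11 + 20 + 59 + 34 + 46 + 17 + 14 + 8 = 274.
Each contributed unit returns 5.280 to the group, so the social optimum is full contribution by everyone: group total = 5.280 × 274 = 1446.72.
Efficiency loss = (5.280 − 1) × 274 = 1172.72.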